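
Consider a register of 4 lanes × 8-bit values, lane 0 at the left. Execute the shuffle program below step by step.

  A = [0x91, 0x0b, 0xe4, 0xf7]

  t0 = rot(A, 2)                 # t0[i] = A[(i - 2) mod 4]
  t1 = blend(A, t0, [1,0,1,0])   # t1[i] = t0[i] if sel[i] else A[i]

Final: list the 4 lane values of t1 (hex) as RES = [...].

→ t0 |e4|f7|91|0b|
→ t1 |e4|0b|91|f7|

RES = [ 0xe4  0x0b  0x91  0xf7 ]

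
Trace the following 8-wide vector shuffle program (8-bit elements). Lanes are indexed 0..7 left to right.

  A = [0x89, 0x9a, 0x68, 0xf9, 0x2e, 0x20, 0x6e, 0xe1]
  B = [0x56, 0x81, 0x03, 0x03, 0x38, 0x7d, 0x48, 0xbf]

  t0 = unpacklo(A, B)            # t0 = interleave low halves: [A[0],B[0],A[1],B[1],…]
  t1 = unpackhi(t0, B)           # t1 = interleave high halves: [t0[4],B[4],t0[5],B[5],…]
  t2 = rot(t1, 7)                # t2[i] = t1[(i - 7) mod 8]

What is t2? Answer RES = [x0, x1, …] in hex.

RES = [ 0x38  0x03  0x7d  0xf9  0x48  0x03  0xbf  0x68 ]

→ t0 |89|56|9a|81|68|03|f9|03|
→ t1 |68|38|03|7d|f9|48|03|bf|
→ t2 |38|03|7d|f9|48|03|bf|68|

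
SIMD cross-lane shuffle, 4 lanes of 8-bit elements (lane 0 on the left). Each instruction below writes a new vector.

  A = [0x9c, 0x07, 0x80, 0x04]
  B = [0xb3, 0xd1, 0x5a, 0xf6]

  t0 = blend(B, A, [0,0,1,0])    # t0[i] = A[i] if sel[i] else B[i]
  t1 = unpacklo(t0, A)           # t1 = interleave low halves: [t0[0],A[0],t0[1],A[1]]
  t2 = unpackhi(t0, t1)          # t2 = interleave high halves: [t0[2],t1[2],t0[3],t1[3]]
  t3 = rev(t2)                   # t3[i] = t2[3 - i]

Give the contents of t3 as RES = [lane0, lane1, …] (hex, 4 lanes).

RES = [ 0x07  0xf6  0xd1  0x80 ]

→ t0 |b3|d1|80|f6|
→ t1 |b3|9c|d1|07|
→ t2 |80|d1|f6|07|
→ t3 |07|f6|d1|80|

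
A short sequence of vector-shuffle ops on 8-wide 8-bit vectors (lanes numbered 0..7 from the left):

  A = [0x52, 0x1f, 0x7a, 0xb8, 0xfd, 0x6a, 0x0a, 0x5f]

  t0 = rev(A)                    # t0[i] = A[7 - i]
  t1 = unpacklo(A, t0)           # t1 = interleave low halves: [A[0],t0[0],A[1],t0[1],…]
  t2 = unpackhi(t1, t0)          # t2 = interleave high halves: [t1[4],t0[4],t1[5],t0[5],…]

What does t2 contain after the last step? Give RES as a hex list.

  t0: 5f 0a 6a fd b8 7a 1f 52
  t1: 52 5f 1f 0a 7a 6a b8 fd
  t2: 7a b8 6a 7a b8 1f fd 52

RES = [0x7a, 0xb8, 0x6a, 0x7a, 0xb8, 0x1f, 0xfd, 0x52]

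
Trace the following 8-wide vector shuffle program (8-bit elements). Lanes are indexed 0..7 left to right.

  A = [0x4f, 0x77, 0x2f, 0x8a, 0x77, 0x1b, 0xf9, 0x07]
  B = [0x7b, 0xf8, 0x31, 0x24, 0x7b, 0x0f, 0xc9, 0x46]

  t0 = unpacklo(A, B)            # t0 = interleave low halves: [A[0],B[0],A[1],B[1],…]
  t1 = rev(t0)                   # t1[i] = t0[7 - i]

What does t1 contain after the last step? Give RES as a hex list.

RES = [0x24, 0x8a, 0x31, 0x2f, 0xf8, 0x77, 0x7b, 0x4f]

t0 = [0x4f, 0x7b, 0x77, 0xf8, 0x2f, 0x31, 0x8a, 0x24]
t1 = [0x24, 0x8a, 0x31, 0x2f, 0xf8, 0x77, 0x7b, 0x4f]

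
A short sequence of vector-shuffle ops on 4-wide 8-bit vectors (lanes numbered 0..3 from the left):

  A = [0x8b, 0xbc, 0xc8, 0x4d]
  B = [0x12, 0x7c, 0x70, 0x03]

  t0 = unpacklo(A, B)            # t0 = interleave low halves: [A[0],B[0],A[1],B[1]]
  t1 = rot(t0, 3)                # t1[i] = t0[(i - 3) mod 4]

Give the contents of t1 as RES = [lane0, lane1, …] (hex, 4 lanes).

RES = [0x12, 0xbc, 0x7c, 0x8b]

t0 = [0x8b, 0x12, 0xbc, 0x7c]
t1 = [0x12, 0xbc, 0x7c, 0x8b]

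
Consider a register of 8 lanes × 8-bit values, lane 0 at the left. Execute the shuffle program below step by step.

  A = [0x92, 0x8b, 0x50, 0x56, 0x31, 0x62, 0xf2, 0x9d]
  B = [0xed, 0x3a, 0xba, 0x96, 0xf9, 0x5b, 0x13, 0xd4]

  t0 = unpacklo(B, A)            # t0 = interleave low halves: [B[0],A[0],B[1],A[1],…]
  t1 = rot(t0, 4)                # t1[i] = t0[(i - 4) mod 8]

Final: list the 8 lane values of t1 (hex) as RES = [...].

→ t0 |ed|92|3a|8b|ba|50|96|56|
→ t1 |ba|50|96|56|ed|92|3a|8b|

RES = [ 0xba  0x50  0x96  0x56  0xed  0x92  0x3a  0x8b ]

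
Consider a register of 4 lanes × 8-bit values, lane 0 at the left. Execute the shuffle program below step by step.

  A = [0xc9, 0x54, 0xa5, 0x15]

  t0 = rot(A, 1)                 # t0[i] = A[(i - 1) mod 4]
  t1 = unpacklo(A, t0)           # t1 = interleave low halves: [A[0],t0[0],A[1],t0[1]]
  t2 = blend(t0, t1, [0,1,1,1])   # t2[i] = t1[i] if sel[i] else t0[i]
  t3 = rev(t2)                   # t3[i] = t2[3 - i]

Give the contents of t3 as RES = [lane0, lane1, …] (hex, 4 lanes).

RES = [0xc9, 0x54, 0x15, 0x15]

  t0: 15 c9 54 a5
  t1: c9 15 54 c9
  t2: 15 15 54 c9
  t3: c9 54 15 15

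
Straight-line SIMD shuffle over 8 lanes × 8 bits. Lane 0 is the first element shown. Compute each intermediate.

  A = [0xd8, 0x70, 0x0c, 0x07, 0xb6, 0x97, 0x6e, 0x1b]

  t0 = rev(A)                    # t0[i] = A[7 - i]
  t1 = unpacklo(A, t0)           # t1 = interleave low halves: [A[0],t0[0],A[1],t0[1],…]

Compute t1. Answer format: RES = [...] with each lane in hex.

RES = [0xd8, 0x1b, 0x70, 0x6e, 0x0c, 0x97, 0x07, 0xb6]

→ t0 |1b|6e|97|b6|07|0c|70|d8|
→ t1 |d8|1b|70|6e|0c|97|07|b6|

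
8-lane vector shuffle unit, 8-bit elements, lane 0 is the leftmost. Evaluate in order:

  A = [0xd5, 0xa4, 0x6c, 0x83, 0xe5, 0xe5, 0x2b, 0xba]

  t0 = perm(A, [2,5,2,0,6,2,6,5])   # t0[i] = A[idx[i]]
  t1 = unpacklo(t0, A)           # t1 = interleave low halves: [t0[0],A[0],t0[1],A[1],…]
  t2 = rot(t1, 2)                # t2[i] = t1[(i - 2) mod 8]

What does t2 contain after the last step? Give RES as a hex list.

RES = [0xd5, 0x83, 0x6c, 0xd5, 0xe5, 0xa4, 0x6c, 0x6c]

t0 = [0x6c, 0xe5, 0x6c, 0xd5, 0x2b, 0x6c, 0x2b, 0xe5]
t1 = [0x6c, 0xd5, 0xe5, 0xa4, 0x6c, 0x6c, 0xd5, 0x83]
t2 = [0xd5, 0x83, 0x6c, 0xd5, 0xe5, 0xa4, 0x6c, 0x6c]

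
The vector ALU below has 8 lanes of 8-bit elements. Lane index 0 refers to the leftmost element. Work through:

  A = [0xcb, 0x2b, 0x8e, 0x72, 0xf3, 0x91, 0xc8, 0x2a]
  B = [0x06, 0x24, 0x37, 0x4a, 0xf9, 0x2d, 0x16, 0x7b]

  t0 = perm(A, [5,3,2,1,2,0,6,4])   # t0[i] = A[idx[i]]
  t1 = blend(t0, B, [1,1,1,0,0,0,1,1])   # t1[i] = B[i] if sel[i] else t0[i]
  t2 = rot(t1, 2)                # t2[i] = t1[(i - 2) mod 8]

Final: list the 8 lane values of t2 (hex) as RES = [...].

RES = [0x16, 0x7b, 0x06, 0x24, 0x37, 0x2b, 0x8e, 0xcb]

  t0: 91 72 8e 2b 8e cb c8 f3
  t1: 06 24 37 2b 8e cb 16 7b
  t2: 16 7b 06 24 37 2b 8e cb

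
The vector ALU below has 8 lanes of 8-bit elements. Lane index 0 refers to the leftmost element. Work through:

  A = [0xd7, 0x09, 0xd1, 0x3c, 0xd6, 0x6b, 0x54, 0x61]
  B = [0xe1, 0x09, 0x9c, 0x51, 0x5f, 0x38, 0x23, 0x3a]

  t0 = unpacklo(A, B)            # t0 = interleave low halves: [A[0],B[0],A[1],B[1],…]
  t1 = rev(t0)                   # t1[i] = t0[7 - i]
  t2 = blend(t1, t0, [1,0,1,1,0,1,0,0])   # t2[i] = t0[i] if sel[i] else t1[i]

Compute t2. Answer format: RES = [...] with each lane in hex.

RES = [0xd7, 0x3c, 0x09, 0x09, 0x09, 0x9c, 0xe1, 0xd7]

→ t0 |d7|e1|09|09|d1|9c|3c|51|
→ t1 |51|3c|9c|d1|09|09|e1|d7|
→ t2 |d7|3c|09|09|09|9c|e1|d7|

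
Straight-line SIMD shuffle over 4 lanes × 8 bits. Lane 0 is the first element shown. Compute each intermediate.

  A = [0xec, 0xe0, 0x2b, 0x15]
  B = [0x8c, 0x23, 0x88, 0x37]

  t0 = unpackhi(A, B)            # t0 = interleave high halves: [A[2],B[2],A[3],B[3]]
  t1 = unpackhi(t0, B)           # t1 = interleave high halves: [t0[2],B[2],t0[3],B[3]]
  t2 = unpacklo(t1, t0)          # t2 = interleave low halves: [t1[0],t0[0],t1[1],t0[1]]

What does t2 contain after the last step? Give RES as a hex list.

→ t0 |2b|88|15|37|
→ t1 |15|88|37|37|
→ t2 |15|2b|88|88|

RES = [0x15, 0x2b, 0x88, 0x88]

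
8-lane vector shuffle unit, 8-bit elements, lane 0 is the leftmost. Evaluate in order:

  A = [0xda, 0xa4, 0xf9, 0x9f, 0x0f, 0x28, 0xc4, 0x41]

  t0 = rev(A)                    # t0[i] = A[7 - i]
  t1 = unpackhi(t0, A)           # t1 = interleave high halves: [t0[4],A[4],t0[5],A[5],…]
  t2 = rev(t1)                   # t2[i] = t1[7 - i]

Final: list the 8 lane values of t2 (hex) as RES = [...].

RES = [0x41, 0xda, 0xc4, 0xa4, 0x28, 0xf9, 0x0f, 0x9f]

  t0: 41 c4 28 0f 9f f9 a4 da
  t1: 9f 0f f9 28 a4 c4 da 41
  t2: 41 da c4 a4 28 f9 0f 9f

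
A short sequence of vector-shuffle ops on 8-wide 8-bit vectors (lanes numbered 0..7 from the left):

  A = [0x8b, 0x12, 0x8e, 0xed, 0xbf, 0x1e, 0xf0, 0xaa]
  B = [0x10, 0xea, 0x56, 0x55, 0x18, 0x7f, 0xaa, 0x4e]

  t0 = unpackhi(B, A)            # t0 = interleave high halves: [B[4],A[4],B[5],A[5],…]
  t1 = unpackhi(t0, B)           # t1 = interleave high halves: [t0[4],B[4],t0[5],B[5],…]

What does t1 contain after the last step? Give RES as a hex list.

→ t0 |18|bf|7f|1e|aa|f0|4e|aa|
→ t1 |aa|18|f0|7f|4e|aa|aa|4e|

RES = [0xaa, 0x18, 0xf0, 0x7f, 0x4e, 0xaa, 0xaa, 0x4e]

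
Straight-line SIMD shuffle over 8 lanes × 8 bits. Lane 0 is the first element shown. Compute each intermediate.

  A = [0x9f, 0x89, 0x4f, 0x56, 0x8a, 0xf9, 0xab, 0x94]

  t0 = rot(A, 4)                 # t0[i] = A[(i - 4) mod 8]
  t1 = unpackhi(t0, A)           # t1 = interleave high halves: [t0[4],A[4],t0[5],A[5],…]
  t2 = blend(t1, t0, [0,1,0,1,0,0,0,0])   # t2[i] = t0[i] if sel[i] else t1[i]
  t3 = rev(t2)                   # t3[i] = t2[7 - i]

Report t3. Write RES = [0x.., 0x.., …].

RES = [ 0x94  0x56  0xab  0x4f  0x94  0x89  0xf9  0x9f ]

  t0: 8a f9 ab 94 9f 89 4f 56
  t1: 9f 8a 89 f9 4f ab 56 94
  t2: 9f f9 89 94 4f ab 56 94
  t3: 94 56 ab 4f 94 89 f9 9f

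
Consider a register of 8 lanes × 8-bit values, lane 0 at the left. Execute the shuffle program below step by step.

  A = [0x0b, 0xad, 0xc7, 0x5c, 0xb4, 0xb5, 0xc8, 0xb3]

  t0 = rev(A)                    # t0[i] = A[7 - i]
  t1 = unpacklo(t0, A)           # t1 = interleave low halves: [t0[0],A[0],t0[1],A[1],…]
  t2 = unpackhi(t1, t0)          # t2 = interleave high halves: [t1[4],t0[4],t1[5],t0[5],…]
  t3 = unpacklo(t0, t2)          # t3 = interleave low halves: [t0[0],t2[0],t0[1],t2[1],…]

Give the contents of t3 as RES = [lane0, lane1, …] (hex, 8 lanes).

t0 = [0xb3, 0xc8, 0xb5, 0xb4, 0x5c, 0xc7, 0xad, 0x0b]
t1 = [0xb3, 0x0b, 0xc8, 0xad, 0xb5, 0xc7, 0xb4, 0x5c]
t2 = [0xb5, 0x5c, 0xc7, 0xc7, 0xb4, 0xad, 0x5c, 0x0b]
t3 = [0xb3, 0xb5, 0xc8, 0x5c, 0xb5, 0xc7, 0xb4, 0xc7]

RES = [ 0xb3  0xb5  0xc8  0x5c  0xb5  0xc7  0xb4  0xc7 ]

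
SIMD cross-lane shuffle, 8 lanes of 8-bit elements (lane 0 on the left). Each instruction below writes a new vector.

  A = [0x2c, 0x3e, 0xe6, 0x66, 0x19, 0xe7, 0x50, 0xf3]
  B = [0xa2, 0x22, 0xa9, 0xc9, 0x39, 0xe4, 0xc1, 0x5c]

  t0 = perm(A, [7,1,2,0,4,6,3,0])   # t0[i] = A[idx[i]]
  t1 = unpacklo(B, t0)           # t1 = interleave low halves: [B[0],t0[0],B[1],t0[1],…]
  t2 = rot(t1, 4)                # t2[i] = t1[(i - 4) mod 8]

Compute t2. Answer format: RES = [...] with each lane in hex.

RES = [ 0xa9  0xe6  0xc9  0x2c  0xa2  0xf3  0x22  0x3e ]

→ t0 |f3|3e|e6|2c|19|50|66|2c|
→ t1 |a2|f3|22|3e|a9|e6|c9|2c|
→ t2 |a9|e6|c9|2c|a2|f3|22|3e|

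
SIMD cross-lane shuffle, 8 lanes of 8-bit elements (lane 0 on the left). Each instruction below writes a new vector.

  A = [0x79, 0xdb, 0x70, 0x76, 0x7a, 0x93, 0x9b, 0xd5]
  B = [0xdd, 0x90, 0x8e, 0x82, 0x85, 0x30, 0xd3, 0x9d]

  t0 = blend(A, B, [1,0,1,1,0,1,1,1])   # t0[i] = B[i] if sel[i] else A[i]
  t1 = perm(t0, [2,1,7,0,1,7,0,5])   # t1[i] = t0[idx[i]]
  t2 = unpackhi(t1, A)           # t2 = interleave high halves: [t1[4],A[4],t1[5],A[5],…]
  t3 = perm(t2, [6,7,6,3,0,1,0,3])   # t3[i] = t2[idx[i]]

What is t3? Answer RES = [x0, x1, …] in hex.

t0 = [0xdd, 0xdb, 0x8e, 0x82, 0x7a, 0x30, 0xd3, 0x9d]
t1 = [0x8e, 0xdb, 0x9d, 0xdd, 0xdb, 0x9d, 0xdd, 0x30]
t2 = [0xdb, 0x7a, 0x9d, 0x93, 0xdd, 0x9b, 0x30, 0xd5]
t3 = [0x30, 0xd5, 0x30, 0x93, 0xdb, 0x7a, 0xdb, 0x93]

RES = [0x30, 0xd5, 0x30, 0x93, 0xdb, 0x7a, 0xdb, 0x93]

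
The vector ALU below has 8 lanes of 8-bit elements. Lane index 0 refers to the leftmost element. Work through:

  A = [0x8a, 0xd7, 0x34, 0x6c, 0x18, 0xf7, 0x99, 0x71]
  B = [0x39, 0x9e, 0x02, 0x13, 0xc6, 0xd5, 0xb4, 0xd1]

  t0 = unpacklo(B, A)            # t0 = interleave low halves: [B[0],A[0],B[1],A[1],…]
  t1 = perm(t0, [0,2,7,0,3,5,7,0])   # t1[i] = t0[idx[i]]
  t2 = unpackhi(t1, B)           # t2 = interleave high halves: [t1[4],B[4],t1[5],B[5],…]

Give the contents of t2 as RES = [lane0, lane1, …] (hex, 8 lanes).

RES = [0xd7, 0xc6, 0x34, 0xd5, 0x6c, 0xb4, 0x39, 0xd1]

  t0: 39 8a 9e d7 02 34 13 6c
  t1: 39 9e 6c 39 d7 34 6c 39
  t2: d7 c6 34 d5 6c b4 39 d1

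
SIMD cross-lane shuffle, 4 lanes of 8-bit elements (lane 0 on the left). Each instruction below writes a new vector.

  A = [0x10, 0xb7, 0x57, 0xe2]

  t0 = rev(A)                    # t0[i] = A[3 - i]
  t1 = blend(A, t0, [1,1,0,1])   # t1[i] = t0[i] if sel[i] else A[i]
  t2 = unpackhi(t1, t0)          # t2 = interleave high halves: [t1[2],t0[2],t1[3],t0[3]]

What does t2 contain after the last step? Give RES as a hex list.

t0 = [0xe2, 0x57, 0xb7, 0x10]
t1 = [0xe2, 0x57, 0x57, 0x10]
t2 = [0x57, 0xb7, 0x10, 0x10]

RES = [0x57, 0xb7, 0x10, 0x10]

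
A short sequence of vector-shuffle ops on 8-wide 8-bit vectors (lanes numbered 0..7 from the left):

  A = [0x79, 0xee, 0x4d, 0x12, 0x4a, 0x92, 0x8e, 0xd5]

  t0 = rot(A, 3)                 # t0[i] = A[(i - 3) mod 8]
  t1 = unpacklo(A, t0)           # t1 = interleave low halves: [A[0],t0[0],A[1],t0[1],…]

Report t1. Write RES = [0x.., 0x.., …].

RES = [0x79, 0x92, 0xee, 0x8e, 0x4d, 0xd5, 0x12, 0x79]

→ t0 |92|8e|d5|79|ee|4d|12|4a|
→ t1 |79|92|ee|8e|4d|d5|12|79|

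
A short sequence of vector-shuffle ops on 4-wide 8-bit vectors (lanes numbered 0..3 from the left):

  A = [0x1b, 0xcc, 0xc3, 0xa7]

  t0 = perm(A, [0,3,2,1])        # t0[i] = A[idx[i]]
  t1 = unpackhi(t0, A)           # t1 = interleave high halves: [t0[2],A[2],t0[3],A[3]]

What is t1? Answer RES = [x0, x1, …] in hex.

RES = [ 0xc3  0xc3  0xcc  0xa7 ]

  t0: 1b a7 c3 cc
  t1: c3 c3 cc a7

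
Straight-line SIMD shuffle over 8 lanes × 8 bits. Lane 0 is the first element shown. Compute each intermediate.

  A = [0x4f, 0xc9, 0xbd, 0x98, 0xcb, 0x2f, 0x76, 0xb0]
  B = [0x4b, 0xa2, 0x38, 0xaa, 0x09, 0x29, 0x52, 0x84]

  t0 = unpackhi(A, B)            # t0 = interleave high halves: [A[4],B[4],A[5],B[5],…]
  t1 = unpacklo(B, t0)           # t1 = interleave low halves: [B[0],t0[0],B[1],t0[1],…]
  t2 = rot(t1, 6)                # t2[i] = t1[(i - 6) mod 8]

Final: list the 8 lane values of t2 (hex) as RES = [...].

RES = [ 0xa2  0x09  0x38  0x2f  0xaa  0x29  0x4b  0xcb ]

→ t0 |cb|09|2f|29|76|52|b0|84|
→ t1 |4b|cb|a2|09|38|2f|aa|29|
→ t2 |a2|09|38|2f|aa|29|4b|cb|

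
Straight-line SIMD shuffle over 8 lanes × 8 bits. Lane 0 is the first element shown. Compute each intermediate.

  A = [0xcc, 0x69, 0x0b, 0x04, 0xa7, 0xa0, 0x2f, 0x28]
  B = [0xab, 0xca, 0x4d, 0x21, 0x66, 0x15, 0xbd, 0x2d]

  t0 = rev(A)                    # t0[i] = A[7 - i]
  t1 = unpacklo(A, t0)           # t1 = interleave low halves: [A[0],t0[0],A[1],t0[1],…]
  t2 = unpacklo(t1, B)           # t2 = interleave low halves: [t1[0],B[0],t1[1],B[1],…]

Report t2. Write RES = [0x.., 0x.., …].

RES = [ 0xcc  0xab  0x28  0xca  0x69  0x4d  0x2f  0x21 ]

  t0: 28 2f a0 a7 04 0b 69 cc
  t1: cc 28 69 2f 0b a0 04 a7
  t2: cc ab 28 ca 69 4d 2f 21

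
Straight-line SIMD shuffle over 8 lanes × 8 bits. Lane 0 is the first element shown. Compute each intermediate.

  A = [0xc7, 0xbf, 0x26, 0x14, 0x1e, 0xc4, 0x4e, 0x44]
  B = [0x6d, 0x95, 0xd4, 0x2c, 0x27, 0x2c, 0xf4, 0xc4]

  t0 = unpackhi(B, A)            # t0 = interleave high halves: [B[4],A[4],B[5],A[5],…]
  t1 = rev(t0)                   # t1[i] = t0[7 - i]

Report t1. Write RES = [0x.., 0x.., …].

→ t0 |27|1e|2c|c4|f4|4e|c4|44|
→ t1 |44|c4|4e|f4|c4|2c|1e|27|

RES = [ 0x44  0xc4  0x4e  0xf4  0xc4  0x2c  0x1e  0x27 ]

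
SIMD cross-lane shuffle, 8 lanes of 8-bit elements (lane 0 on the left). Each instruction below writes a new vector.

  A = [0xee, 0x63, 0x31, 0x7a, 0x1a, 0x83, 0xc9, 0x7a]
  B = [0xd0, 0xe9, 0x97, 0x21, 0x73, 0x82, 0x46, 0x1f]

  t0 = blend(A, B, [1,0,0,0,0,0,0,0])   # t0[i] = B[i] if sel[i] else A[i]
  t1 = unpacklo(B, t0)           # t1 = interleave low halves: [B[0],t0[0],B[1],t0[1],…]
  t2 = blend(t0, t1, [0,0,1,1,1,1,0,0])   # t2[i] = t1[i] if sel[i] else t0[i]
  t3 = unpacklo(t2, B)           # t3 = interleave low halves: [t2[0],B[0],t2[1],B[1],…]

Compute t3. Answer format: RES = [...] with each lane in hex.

  t0: d0 63 31 7a 1a 83 c9 7a
  t1: d0 d0 e9 63 97 31 21 7a
  t2: d0 63 e9 63 97 31 c9 7a
  t3: d0 d0 63 e9 e9 97 63 21

RES = [0xd0, 0xd0, 0x63, 0xe9, 0xe9, 0x97, 0x63, 0x21]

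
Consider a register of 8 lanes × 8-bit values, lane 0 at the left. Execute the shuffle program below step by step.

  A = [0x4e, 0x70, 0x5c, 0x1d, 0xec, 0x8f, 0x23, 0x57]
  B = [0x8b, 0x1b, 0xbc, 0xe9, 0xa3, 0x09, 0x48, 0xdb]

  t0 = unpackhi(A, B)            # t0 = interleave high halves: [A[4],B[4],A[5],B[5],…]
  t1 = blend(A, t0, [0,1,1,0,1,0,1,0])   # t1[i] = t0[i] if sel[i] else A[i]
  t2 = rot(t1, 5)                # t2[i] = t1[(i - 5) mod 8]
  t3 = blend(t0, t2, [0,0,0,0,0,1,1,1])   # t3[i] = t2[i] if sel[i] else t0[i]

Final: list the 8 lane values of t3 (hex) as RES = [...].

t0 = [0xec, 0xa3, 0x8f, 0x09, 0x23, 0x48, 0x57, 0xdb]
t1 = [0x4e, 0xa3, 0x8f, 0x1d, 0x23, 0x8f, 0x57, 0x57]
t2 = [0x1d, 0x23, 0x8f, 0x57, 0x57, 0x4e, 0xa3, 0x8f]
t3 = [0xec, 0xa3, 0x8f, 0x09, 0x23, 0x4e, 0xa3, 0x8f]

RES = [ 0xec  0xa3  0x8f  0x09  0x23  0x4e  0xa3  0x8f ]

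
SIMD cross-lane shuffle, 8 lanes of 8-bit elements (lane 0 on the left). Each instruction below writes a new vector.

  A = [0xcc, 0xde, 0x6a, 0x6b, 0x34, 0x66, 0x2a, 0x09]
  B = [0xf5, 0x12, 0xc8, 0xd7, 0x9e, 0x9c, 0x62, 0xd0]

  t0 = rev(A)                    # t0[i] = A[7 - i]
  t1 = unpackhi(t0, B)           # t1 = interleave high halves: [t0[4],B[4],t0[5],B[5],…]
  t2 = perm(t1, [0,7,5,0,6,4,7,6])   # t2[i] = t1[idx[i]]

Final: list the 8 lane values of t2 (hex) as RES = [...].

RES = [0x6b, 0xd0, 0x62, 0x6b, 0xcc, 0xde, 0xd0, 0xcc]

  t0: 09 2a 66 34 6b 6a de cc
  t1: 6b 9e 6a 9c de 62 cc d0
  t2: 6b d0 62 6b cc de d0 cc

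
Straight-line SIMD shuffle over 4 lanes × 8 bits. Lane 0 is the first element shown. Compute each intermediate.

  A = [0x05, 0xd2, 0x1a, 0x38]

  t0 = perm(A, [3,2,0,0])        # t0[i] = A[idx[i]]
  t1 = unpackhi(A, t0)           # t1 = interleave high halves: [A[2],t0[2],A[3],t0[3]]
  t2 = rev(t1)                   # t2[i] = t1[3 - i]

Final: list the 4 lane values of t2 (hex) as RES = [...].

  t0: 38 1a 05 05
  t1: 1a 05 38 05
  t2: 05 38 05 1a

RES = [ 0x05  0x38  0x05  0x1a ]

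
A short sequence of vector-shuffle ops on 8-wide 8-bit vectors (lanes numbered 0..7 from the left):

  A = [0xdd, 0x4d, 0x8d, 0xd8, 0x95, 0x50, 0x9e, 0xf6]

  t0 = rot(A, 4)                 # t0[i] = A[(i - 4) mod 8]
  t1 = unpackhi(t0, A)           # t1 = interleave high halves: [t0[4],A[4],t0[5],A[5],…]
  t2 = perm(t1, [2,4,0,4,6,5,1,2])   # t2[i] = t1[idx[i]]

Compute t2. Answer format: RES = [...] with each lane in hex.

  t0: 95 50 9e f6 dd 4d 8d d8
  t1: dd 95 4d 50 8d 9e d8 f6
  t2: 4d 8d dd 8d d8 9e 95 4d

RES = [ 0x4d  0x8d  0xdd  0x8d  0xd8  0x9e  0x95  0x4d ]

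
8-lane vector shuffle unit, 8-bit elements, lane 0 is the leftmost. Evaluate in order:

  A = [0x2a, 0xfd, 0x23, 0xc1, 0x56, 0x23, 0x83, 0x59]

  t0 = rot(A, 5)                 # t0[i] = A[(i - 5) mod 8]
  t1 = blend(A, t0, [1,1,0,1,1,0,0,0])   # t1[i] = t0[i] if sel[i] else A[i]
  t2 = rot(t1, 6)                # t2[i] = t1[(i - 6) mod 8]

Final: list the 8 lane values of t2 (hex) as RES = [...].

t0 = [0xc1, 0x56, 0x23, 0x83, 0x59, 0x2a, 0xfd, 0x23]
t1 = [0xc1, 0x56, 0x23, 0x83, 0x59, 0x23, 0x83, 0x59]
t2 = [0x23, 0x83, 0x59, 0x23, 0x83, 0x59, 0xc1, 0x56]

RES = [0x23, 0x83, 0x59, 0x23, 0x83, 0x59, 0xc1, 0x56]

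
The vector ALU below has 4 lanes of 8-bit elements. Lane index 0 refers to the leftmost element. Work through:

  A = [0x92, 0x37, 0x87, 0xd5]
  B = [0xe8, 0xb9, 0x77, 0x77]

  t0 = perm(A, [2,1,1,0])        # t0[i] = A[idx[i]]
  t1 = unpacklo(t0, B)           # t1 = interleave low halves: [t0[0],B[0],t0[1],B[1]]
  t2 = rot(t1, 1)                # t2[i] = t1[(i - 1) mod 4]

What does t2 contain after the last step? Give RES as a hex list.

  t0: 87 37 37 92
  t1: 87 e8 37 b9
  t2: b9 87 e8 37

RES = [ 0xb9  0x87  0xe8  0x37 ]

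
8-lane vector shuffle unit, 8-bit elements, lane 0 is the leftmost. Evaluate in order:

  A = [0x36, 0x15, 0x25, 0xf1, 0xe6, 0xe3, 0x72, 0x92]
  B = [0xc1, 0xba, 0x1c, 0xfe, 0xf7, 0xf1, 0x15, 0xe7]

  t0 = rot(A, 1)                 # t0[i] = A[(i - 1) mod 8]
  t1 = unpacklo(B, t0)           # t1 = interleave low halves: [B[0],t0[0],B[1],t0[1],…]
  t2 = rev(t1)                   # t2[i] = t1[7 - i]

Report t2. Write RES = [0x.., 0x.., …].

t0 = [0x92, 0x36, 0x15, 0x25, 0xf1, 0xe6, 0xe3, 0x72]
t1 = [0xc1, 0x92, 0xba, 0x36, 0x1c, 0x15, 0xfe, 0x25]
t2 = [0x25, 0xfe, 0x15, 0x1c, 0x36, 0xba, 0x92, 0xc1]

RES = [ 0x25  0xfe  0x15  0x1c  0x36  0xba  0x92  0xc1 ]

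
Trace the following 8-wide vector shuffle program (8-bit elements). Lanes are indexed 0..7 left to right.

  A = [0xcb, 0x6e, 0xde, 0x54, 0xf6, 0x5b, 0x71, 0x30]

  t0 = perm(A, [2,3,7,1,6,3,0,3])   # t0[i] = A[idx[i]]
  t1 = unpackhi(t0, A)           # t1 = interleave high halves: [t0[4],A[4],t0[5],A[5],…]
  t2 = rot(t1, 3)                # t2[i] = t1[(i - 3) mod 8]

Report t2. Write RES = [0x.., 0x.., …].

RES = [0x71, 0x54, 0x30, 0x71, 0xf6, 0x54, 0x5b, 0xcb]

t0 = [0xde, 0x54, 0x30, 0x6e, 0x71, 0x54, 0xcb, 0x54]
t1 = [0x71, 0xf6, 0x54, 0x5b, 0xcb, 0x71, 0x54, 0x30]
t2 = [0x71, 0x54, 0x30, 0x71, 0xf6, 0x54, 0x5b, 0xcb]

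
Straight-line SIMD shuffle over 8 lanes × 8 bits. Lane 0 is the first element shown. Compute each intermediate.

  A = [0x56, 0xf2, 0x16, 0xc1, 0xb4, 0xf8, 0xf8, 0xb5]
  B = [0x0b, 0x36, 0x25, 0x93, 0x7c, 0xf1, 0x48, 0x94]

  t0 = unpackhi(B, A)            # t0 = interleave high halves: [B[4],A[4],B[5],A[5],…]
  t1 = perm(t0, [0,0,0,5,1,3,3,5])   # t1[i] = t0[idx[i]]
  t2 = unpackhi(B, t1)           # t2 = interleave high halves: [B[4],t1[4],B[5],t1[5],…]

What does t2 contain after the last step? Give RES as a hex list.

RES = [0x7c, 0xb4, 0xf1, 0xf8, 0x48, 0xf8, 0x94, 0xf8]

  t0: 7c b4 f1 f8 48 f8 94 b5
  t1: 7c 7c 7c f8 b4 f8 f8 f8
  t2: 7c b4 f1 f8 48 f8 94 f8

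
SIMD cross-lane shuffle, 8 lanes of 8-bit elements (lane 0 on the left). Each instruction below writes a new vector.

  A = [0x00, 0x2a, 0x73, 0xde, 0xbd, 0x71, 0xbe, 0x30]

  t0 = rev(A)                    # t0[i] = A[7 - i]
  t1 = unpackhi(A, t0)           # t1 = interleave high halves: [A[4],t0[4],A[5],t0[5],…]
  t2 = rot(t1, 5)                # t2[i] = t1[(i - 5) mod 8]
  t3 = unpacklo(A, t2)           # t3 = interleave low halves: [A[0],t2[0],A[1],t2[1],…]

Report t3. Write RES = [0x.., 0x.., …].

RES = [ 0x00  0x73  0x2a  0xbe  0x73  0x2a  0xde  0x30 ]

t0 = [0x30, 0xbe, 0x71, 0xbd, 0xde, 0x73, 0x2a, 0x00]
t1 = [0xbd, 0xde, 0x71, 0x73, 0xbe, 0x2a, 0x30, 0x00]
t2 = [0x73, 0xbe, 0x2a, 0x30, 0x00, 0xbd, 0xde, 0x71]
t3 = [0x00, 0x73, 0x2a, 0xbe, 0x73, 0x2a, 0xde, 0x30]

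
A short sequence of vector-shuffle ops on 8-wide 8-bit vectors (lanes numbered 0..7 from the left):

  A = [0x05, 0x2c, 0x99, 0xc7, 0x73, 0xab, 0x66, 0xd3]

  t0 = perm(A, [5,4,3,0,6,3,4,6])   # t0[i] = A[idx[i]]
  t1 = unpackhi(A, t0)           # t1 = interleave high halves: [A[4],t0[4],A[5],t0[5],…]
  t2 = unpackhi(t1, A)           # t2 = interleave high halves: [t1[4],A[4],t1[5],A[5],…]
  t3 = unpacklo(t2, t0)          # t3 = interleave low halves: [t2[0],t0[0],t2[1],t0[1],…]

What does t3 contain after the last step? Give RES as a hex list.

RES = [0x66, 0xab, 0x73, 0x73, 0x73, 0xc7, 0xab, 0x05]

→ t0 |ab|73|c7|05|66|c7|73|66|
→ t1 |73|66|ab|c7|66|73|d3|66|
→ t2 |66|73|73|ab|d3|66|66|d3|
→ t3 |66|ab|73|73|73|c7|ab|05|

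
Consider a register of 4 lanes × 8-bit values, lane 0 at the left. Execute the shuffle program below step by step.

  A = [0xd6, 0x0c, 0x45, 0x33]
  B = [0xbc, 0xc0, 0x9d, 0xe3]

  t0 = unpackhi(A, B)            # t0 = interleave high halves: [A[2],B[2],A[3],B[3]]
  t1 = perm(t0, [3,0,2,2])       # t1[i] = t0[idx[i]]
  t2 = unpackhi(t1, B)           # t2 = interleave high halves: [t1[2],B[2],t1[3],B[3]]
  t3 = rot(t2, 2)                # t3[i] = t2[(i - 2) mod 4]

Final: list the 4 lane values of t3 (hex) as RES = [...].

RES = [ 0x33  0xe3  0x33  0x9d ]

  t0: 45 9d 33 e3
  t1: e3 45 33 33
  t2: 33 9d 33 e3
  t3: 33 e3 33 9d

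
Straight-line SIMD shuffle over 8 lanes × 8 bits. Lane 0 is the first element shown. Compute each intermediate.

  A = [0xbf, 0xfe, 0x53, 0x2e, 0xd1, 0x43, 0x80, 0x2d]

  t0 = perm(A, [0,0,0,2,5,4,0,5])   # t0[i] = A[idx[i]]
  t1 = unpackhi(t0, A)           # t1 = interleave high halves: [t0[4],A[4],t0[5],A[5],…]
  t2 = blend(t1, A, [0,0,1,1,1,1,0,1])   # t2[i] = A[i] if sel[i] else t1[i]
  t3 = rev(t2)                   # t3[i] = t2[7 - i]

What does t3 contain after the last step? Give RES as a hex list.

RES = [0x2d, 0x43, 0x43, 0xd1, 0x2e, 0x53, 0xd1, 0x43]

t0 = [0xbf, 0xbf, 0xbf, 0x53, 0x43, 0xd1, 0xbf, 0x43]
t1 = [0x43, 0xd1, 0xd1, 0x43, 0xbf, 0x80, 0x43, 0x2d]
t2 = [0x43, 0xd1, 0x53, 0x2e, 0xd1, 0x43, 0x43, 0x2d]
t3 = [0x2d, 0x43, 0x43, 0xd1, 0x2e, 0x53, 0xd1, 0x43]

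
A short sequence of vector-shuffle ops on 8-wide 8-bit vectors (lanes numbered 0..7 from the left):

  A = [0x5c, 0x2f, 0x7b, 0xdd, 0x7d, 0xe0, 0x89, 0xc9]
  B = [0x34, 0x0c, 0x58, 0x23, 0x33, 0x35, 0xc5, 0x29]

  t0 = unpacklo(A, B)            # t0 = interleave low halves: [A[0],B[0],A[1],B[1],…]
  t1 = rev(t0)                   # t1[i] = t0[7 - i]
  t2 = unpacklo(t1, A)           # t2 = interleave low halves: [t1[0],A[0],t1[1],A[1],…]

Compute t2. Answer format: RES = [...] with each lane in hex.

RES = [0x23, 0x5c, 0xdd, 0x2f, 0x58, 0x7b, 0x7b, 0xdd]

t0 = [0x5c, 0x34, 0x2f, 0x0c, 0x7b, 0x58, 0xdd, 0x23]
t1 = [0x23, 0xdd, 0x58, 0x7b, 0x0c, 0x2f, 0x34, 0x5c]
t2 = [0x23, 0x5c, 0xdd, 0x2f, 0x58, 0x7b, 0x7b, 0xdd]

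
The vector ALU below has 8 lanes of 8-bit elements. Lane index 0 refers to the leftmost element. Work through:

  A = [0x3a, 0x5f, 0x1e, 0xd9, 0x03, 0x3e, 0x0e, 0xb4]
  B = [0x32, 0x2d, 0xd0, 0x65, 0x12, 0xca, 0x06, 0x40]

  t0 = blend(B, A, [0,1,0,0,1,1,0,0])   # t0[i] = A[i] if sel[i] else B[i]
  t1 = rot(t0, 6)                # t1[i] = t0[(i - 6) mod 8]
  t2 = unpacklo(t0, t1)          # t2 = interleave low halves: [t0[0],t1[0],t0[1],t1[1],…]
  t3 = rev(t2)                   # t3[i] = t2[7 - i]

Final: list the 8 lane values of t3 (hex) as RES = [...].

  t0: 32 5f d0 65 03 3e 06 40
  t1: d0 65 03 3e 06 40 32 5f
  t2: 32 d0 5f 65 d0 03 65 3e
  t3: 3e 65 03 d0 65 5f d0 32

RES = [ 0x3e  0x65  0x03  0xd0  0x65  0x5f  0xd0  0x32 ]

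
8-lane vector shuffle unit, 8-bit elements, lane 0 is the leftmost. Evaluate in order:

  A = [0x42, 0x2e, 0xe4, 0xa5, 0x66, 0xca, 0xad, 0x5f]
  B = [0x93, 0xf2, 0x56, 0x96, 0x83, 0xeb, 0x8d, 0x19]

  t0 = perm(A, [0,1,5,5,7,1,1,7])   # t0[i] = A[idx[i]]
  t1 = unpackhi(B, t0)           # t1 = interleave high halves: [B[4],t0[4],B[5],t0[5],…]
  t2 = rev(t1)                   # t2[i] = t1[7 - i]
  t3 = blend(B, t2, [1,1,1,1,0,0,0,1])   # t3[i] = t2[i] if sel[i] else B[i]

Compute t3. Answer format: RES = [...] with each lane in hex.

RES = [0x5f, 0x19, 0x2e, 0x8d, 0x83, 0xeb, 0x8d, 0x83]

t0 = [0x42, 0x2e, 0xca, 0xca, 0x5f, 0x2e, 0x2e, 0x5f]
t1 = [0x83, 0x5f, 0xeb, 0x2e, 0x8d, 0x2e, 0x19, 0x5f]
t2 = [0x5f, 0x19, 0x2e, 0x8d, 0x2e, 0xeb, 0x5f, 0x83]
t3 = [0x5f, 0x19, 0x2e, 0x8d, 0x83, 0xeb, 0x8d, 0x83]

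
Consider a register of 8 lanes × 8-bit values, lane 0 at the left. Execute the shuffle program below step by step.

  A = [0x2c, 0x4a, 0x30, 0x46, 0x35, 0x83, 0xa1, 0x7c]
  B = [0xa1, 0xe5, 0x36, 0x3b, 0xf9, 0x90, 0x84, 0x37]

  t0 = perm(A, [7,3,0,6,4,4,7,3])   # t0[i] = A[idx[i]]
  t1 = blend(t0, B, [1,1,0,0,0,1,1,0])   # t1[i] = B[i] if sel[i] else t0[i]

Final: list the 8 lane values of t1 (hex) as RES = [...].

RES = [0xa1, 0xe5, 0x2c, 0xa1, 0x35, 0x90, 0x84, 0x46]

→ t0 |7c|46|2c|a1|35|35|7c|46|
→ t1 |a1|e5|2c|a1|35|90|84|46|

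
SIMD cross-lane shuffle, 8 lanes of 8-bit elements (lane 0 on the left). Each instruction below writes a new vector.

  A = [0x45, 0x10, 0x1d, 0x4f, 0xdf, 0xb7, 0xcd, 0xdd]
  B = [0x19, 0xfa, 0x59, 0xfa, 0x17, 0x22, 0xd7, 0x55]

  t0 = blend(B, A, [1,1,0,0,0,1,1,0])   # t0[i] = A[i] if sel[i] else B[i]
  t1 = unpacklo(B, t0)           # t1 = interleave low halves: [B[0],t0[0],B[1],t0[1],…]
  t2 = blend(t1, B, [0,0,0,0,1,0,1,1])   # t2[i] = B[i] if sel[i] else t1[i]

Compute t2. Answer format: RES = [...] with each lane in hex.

  t0: 45 10 59 fa 17 b7 cd 55
  t1: 19 45 fa 10 59 59 fa fa
  t2: 19 45 fa 10 17 59 d7 55

RES = [0x19, 0x45, 0xfa, 0x10, 0x17, 0x59, 0xd7, 0x55]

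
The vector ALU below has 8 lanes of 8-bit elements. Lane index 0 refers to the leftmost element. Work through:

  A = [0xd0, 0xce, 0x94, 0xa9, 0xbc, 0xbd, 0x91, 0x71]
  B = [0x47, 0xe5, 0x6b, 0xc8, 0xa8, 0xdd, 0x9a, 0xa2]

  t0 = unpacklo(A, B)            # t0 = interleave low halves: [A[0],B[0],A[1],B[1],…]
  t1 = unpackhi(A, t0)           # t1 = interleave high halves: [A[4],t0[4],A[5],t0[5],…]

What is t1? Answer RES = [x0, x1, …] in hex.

t0 = [0xd0, 0x47, 0xce, 0xe5, 0x94, 0x6b, 0xa9, 0xc8]
t1 = [0xbc, 0x94, 0xbd, 0x6b, 0x91, 0xa9, 0x71, 0xc8]

RES = [ 0xbc  0x94  0xbd  0x6b  0x91  0xa9  0x71  0xc8 ]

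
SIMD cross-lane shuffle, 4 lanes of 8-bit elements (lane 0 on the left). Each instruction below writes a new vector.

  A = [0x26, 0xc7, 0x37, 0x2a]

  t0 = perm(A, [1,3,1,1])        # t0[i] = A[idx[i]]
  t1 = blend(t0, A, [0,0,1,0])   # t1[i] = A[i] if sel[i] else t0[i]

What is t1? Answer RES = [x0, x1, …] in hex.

RES = [ 0xc7  0x2a  0x37  0xc7 ]

t0 = [0xc7, 0x2a, 0xc7, 0xc7]
t1 = [0xc7, 0x2a, 0x37, 0xc7]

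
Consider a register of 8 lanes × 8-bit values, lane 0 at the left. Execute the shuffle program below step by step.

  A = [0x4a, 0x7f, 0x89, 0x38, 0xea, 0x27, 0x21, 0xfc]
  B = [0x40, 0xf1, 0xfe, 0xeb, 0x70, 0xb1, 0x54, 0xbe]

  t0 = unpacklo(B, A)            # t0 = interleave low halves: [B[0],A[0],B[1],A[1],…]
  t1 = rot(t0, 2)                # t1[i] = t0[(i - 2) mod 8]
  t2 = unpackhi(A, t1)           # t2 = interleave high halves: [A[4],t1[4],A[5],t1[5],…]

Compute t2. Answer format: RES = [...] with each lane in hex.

RES = [0xea, 0xf1, 0x27, 0x7f, 0x21, 0xfe, 0xfc, 0x89]

  t0: 40 4a f1 7f fe 89 eb 38
  t1: eb 38 40 4a f1 7f fe 89
  t2: ea f1 27 7f 21 fe fc 89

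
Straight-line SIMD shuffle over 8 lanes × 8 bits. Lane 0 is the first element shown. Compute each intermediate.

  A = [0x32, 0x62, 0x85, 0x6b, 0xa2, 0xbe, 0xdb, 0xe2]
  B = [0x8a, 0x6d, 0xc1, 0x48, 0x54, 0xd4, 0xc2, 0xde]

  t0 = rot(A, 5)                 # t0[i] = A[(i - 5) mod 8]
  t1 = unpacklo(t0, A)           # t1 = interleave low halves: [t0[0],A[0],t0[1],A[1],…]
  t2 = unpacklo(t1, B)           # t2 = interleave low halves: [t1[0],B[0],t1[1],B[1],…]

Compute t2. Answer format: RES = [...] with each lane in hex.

  t0: 6b a2 be db e2 32 62 85
  t1: 6b 32 a2 62 be 85 db 6b
  t2: 6b 8a 32 6d a2 c1 62 48

RES = [0x6b, 0x8a, 0x32, 0x6d, 0xa2, 0xc1, 0x62, 0x48]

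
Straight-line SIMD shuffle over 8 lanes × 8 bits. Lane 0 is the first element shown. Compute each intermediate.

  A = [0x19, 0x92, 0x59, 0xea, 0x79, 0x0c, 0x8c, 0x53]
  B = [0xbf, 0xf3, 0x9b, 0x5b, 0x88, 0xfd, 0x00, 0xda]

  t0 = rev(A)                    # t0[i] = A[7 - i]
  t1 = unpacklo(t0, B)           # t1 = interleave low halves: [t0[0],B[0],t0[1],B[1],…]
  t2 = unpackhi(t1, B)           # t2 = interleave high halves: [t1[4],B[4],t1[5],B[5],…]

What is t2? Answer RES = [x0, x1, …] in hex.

RES = [ 0x0c  0x88  0x9b  0xfd  0x79  0x00  0x5b  0xda ]

→ t0 |53|8c|0c|79|ea|59|92|19|
→ t1 |53|bf|8c|f3|0c|9b|79|5b|
→ t2 |0c|88|9b|fd|79|00|5b|da|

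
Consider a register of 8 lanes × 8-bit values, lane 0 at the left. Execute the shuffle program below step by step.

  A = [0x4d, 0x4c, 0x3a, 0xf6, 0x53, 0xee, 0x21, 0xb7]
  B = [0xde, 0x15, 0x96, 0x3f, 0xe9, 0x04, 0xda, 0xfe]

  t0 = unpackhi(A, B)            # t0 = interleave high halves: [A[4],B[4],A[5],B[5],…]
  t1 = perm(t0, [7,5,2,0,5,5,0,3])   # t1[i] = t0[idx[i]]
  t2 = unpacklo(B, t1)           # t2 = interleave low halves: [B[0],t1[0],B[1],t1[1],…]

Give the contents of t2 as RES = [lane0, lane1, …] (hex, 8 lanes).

  t0: 53 e9 ee 04 21 da b7 fe
  t1: fe da ee 53 da da 53 04
  t2: de fe 15 da 96 ee 3f 53

RES = [ 0xde  0xfe  0x15  0xda  0x96  0xee  0x3f  0x53 ]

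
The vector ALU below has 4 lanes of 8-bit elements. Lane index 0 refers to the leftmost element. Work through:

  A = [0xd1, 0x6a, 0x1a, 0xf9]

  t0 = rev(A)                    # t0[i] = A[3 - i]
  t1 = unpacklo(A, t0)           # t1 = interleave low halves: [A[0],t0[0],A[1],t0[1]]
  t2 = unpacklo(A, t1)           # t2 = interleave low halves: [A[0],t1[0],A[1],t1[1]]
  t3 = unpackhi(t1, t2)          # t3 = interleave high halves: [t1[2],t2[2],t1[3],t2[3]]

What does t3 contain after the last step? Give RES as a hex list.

→ t0 |f9|1a|6a|d1|
→ t1 |d1|f9|6a|1a|
→ t2 |d1|d1|6a|f9|
→ t3 |6a|6a|1a|f9|

RES = [0x6a, 0x6a, 0x1a, 0xf9]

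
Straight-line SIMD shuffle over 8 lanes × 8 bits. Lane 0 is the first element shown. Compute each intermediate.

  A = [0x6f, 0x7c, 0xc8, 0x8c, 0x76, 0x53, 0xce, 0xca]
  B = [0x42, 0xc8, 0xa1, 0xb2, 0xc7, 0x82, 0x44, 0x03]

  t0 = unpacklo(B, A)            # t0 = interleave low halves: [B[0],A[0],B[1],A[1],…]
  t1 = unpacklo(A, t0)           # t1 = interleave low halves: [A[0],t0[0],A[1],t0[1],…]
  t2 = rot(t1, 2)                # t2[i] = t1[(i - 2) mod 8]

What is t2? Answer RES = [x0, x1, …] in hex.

RES = [ 0x8c  0x7c  0x6f  0x42  0x7c  0x6f  0xc8  0xc8 ]

t0 = [0x42, 0x6f, 0xc8, 0x7c, 0xa1, 0xc8, 0xb2, 0x8c]
t1 = [0x6f, 0x42, 0x7c, 0x6f, 0xc8, 0xc8, 0x8c, 0x7c]
t2 = [0x8c, 0x7c, 0x6f, 0x42, 0x7c, 0x6f, 0xc8, 0xc8]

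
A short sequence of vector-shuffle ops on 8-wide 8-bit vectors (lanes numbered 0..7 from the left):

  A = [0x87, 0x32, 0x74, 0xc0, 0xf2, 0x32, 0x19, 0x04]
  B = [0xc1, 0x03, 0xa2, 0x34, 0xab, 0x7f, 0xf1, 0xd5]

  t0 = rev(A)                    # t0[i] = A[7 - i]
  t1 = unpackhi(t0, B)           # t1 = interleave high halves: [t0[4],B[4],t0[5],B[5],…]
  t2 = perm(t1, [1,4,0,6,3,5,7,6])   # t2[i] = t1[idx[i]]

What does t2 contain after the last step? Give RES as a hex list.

→ t0 |04|19|32|f2|c0|74|32|87|
→ t1 |c0|ab|74|7f|32|f1|87|d5|
→ t2 |ab|32|c0|87|7f|f1|d5|87|

RES = [0xab, 0x32, 0xc0, 0x87, 0x7f, 0xf1, 0xd5, 0x87]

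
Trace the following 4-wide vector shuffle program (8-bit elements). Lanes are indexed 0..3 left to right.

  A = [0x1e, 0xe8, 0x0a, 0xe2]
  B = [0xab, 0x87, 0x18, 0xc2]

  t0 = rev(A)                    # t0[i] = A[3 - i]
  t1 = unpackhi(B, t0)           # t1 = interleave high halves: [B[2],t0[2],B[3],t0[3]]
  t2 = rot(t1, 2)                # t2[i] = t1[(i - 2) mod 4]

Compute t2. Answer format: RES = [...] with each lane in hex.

  t0: e2 0a e8 1e
  t1: 18 e8 c2 1e
  t2: c2 1e 18 e8

RES = [0xc2, 0x1e, 0x18, 0xe8]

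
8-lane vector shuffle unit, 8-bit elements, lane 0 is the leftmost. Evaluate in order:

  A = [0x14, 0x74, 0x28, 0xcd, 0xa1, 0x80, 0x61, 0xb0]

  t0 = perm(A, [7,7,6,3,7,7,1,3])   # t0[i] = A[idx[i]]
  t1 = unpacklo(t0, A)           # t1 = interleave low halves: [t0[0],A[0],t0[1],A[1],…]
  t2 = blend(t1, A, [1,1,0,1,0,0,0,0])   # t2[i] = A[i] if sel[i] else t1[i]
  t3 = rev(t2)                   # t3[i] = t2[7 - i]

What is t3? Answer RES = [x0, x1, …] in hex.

→ t0 |b0|b0|61|cd|b0|b0|74|cd|
→ t1 |b0|14|b0|74|61|28|cd|cd|
→ t2 |14|74|b0|cd|61|28|cd|cd|
→ t3 |cd|cd|28|61|cd|b0|74|14|

RES = [ 0xcd  0xcd  0x28  0x61  0xcd  0xb0  0x74  0x14 ]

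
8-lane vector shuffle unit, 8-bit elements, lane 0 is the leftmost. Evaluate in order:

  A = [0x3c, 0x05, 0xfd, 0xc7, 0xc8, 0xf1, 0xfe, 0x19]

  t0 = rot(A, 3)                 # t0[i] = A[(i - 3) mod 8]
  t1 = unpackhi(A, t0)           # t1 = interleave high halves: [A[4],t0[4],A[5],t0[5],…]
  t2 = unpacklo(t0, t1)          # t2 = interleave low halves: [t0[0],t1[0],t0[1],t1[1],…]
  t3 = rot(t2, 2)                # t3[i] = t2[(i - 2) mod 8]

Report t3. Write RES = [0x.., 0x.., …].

RES = [ 0x3c  0xfd  0xf1  0xc8  0xfe  0x05  0x19  0xf1 ]

  t0: f1 fe 19 3c 05 fd c7 c8
  t1: c8 05 f1 fd fe c7 19 c8
  t2: f1 c8 fe 05 19 f1 3c fd
  t3: 3c fd f1 c8 fe 05 19 f1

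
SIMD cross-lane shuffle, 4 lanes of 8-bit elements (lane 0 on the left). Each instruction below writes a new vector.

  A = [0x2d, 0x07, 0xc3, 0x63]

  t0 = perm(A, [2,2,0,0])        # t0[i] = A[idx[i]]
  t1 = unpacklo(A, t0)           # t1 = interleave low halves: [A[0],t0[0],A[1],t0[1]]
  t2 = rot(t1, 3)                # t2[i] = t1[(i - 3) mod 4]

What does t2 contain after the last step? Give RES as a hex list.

t0 = [0xc3, 0xc3, 0x2d, 0x2d]
t1 = [0x2d, 0xc3, 0x07, 0xc3]
t2 = [0xc3, 0x07, 0xc3, 0x2d]

RES = [ 0xc3  0x07  0xc3  0x2d ]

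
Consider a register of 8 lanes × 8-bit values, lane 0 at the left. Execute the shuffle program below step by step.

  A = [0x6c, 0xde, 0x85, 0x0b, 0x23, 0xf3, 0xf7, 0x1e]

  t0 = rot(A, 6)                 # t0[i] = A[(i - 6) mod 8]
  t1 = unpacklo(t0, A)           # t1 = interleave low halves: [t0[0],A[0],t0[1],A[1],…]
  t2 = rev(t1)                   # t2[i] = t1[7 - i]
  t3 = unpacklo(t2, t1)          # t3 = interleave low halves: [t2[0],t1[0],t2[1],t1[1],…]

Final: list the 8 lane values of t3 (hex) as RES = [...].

RES = [0x0b, 0x85, 0xf3, 0x6c, 0x85, 0x0b, 0x23, 0xde]

  t0: 85 0b 23 f3 f7 1e 6c de
  t1: 85 6c 0b de 23 85 f3 0b
  t2: 0b f3 85 23 de 0b 6c 85
  t3: 0b 85 f3 6c 85 0b 23 de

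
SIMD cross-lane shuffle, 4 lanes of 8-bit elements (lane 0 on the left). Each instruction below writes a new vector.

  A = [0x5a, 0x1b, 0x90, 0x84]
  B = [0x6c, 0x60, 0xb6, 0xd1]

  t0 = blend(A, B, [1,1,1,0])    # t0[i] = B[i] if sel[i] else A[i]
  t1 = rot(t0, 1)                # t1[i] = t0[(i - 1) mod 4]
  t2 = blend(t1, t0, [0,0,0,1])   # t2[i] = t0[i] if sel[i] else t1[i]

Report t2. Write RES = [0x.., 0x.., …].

→ t0 |6c|60|b6|84|
→ t1 |84|6c|60|b6|
→ t2 |84|6c|60|84|

RES = [0x84, 0x6c, 0x60, 0x84]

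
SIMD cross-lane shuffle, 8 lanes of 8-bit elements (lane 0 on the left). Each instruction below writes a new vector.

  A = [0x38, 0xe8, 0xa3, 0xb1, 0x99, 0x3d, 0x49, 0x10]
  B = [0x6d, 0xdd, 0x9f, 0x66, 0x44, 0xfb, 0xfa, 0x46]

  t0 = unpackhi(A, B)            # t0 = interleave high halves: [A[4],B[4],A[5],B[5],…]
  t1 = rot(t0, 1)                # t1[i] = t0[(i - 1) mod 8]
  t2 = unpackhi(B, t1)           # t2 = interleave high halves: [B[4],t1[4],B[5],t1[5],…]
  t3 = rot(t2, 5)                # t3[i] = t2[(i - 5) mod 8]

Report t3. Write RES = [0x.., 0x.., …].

t0 = [0x99, 0x44, 0x3d, 0xfb, 0x49, 0xfa, 0x10, 0x46]
t1 = [0x46, 0x99, 0x44, 0x3d, 0xfb, 0x49, 0xfa, 0x10]
t2 = [0x44, 0xfb, 0xfb, 0x49, 0xfa, 0xfa, 0x46, 0x10]
t3 = [0x49, 0xfa, 0xfa, 0x46, 0x10, 0x44, 0xfb, 0xfb]

RES = [ 0x49  0xfa  0xfa  0x46  0x10  0x44  0xfb  0xfb ]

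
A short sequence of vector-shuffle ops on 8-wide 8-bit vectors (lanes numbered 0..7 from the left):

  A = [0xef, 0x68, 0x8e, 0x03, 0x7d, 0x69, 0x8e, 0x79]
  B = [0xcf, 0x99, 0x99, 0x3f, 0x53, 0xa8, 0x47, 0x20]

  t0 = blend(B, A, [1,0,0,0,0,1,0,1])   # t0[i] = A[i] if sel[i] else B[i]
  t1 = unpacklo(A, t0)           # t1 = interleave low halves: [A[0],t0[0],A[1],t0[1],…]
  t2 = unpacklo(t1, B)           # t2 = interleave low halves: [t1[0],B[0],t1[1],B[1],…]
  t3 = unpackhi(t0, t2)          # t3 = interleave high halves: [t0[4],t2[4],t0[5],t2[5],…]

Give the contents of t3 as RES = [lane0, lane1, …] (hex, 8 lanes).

RES = [ 0x53  0x68  0x69  0x99  0x47  0x99  0x79  0x3f ]

t0 = [0xef, 0x99, 0x99, 0x3f, 0x53, 0x69, 0x47, 0x79]
t1 = [0xef, 0xef, 0x68, 0x99, 0x8e, 0x99, 0x03, 0x3f]
t2 = [0xef, 0xcf, 0xef, 0x99, 0x68, 0x99, 0x99, 0x3f]
t3 = [0x53, 0x68, 0x69, 0x99, 0x47, 0x99, 0x79, 0x3f]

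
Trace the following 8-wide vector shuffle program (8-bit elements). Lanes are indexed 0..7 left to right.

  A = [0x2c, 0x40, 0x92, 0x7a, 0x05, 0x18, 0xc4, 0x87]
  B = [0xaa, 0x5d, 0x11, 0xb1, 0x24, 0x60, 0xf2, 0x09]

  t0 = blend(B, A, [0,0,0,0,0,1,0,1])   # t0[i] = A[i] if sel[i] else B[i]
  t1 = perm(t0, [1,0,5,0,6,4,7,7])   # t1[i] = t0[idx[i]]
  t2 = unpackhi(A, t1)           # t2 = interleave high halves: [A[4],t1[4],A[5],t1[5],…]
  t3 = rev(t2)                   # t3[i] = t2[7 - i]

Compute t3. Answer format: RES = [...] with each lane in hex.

RES = [ 0x87  0x87  0x87  0xc4  0x24  0x18  0xf2  0x05 ]

→ t0 |aa|5d|11|b1|24|18|f2|87|
→ t1 |5d|aa|18|aa|f2|24|87|87|
→ t2 |05|f2|18|24|c4|87|87|87|
→ t3 |87|87|87|c4|24|18|f2|05|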